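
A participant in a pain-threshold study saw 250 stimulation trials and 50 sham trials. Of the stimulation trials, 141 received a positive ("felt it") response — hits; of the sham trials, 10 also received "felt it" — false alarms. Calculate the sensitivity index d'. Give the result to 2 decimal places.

H = 141/250 = 0.5640
FA = 10/50 = 0.2000
Φ⁻¹(0.5640) = 0.1611, Φ⁻¹(0.2000) = -0.8416
d' = z(H) − z(FA) = 0.1611 − (-0.8416) = 1.0027

d' = 1.00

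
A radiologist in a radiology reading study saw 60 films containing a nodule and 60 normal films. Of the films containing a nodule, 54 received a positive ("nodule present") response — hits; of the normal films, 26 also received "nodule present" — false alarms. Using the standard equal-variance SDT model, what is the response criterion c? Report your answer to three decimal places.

H = 54/60 = 0.9000
FA = 26/60 = 0.4333
Φ⁻¹(0.9000) = 1.2816, Φ⁻¹(0.4333) = -0.1680
c = −½·[z(H) + z(FA)] = −0.5 × (1.2816 + (-0.1680)) = -0.5568
c < 0: the radiologist has a liberal response bias.

c = -0.557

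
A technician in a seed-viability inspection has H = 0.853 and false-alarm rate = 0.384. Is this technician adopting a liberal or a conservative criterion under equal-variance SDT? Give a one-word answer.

z(H) = 1.049, z(FA) = -0.295
c = −½·(z(H) + z(FA)) = -0.377
c < 0 → liberal criterion (biased toward responding “yes”).

liberal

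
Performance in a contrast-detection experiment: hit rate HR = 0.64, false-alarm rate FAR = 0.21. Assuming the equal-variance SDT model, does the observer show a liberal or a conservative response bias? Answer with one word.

conservative

z(H) = 0.358, z(FA) = -0.806
c = −½·(z(H) + z(FA)) = 0.224
c > 0 → conservative criterion (biased toward responding “no”).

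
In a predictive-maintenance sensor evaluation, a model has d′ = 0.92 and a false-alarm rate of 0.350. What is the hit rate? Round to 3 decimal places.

hit rate = 0.704

z(false-alarm rate) = z(0.350) = -0.3853
z(H) = z(FA) + d' = -0.3853 + 0.92 = 0.5347
hit rate = Φ(0.5347) = 0.7036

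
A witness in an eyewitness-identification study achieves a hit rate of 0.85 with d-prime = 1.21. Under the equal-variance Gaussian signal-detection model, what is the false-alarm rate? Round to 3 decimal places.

false-alarm rate = 0.431

z(hit rate) = z(0.85) = 1.0364
z(FA) = z(H) − d' = 1.0364 − 1.21 = -0.1736
false-alarm rate = Φ(-0.1736) = 0.4311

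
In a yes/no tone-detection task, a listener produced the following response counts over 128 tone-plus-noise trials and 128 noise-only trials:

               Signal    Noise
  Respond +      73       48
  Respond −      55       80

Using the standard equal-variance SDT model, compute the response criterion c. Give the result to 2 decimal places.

c = 0.07

H = 73/128 = 0.5703
FA = 48/128 = 0.3750
z(H) = 0.177
z(FA) = -0.319
c = −½·[z(H) + z(FA)] = −0.5 × (0.177 + (-0.319)) = 0.071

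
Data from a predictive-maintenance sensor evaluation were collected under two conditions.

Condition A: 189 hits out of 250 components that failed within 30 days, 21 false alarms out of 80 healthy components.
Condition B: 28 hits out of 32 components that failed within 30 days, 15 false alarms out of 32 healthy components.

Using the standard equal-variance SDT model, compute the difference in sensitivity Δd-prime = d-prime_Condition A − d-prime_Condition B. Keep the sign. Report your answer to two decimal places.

Δd-prime = 0.10

Condition A: z(0.7560) = 0.693, z(0.2625) = -0.636, d' = 1.329
Condition B: z(0.8750) = 1.150, z(0.4688) = -0.078, d' = 1.228
Δd' = d'_Condition A − d'_Condition B = 1.329 − 1.228 = 0.101
Condition A has the higher sensitivity.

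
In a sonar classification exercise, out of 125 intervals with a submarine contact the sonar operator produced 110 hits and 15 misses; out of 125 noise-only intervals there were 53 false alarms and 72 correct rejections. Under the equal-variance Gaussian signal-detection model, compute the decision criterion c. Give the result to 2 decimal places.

c = -0.49

H = 110/125 = 0.8800
FA = 53/125 = 0.4240
z(H) = 1.1750
z(FA) = -0.1917
c = −½·[z(H) + z(FA)] = −0.5 × (1.1750 + (-0.1917)) = -0.49165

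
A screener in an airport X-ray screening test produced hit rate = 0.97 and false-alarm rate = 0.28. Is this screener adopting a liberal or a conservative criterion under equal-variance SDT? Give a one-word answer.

liberal

z(H) = 1.881, z(FA) = -0.583
c = −½·(z(H) + z(FA)) = -0.649
c < 0 → liberal criterion (biased toward responding “yes”).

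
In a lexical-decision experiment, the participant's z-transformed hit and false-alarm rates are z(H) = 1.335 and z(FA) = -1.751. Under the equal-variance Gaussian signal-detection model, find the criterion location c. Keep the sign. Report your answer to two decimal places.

c = 0.21

c = −½·[z(H) + z(FA)] = −½·(1.335 + (-1.751)) = 0.208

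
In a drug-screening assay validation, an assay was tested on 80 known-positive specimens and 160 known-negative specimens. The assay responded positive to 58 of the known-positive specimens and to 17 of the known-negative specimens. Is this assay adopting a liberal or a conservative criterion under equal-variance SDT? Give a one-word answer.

conservative

z(H) = 0.598, z(FA) = -1.247
c = −½·(z(H) + z(FA)) = 0.3245
c > 0 → conservative criterion (biased toward responding “no”).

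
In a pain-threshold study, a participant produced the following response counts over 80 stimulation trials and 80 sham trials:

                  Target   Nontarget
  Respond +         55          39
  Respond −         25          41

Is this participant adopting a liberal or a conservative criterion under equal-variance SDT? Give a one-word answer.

z(H) = 0.489, z(FA) = -0.031
c = −½·(z(H) + z(FA)) = -0.229
c < 0 → liberal criterion (biased toward responding “yes”).

liberal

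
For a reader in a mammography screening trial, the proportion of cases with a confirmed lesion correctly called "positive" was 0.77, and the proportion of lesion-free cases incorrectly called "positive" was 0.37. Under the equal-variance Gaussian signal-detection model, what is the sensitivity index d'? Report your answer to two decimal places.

d' = 1.07

z(H) = z(0.77) = 0.739
z(FA) = z(0.37) = -0.332
d' = z(H) − z(FA) = 0.739 − (-0.332) = 1.071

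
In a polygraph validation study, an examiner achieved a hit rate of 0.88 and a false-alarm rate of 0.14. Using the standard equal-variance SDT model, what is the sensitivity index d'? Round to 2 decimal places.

Φ⁻¹(H) = 1.175
Φ⁻¹(FA) = -1.080
d' = z(H) − z(FA) = 1.175 − (-1.080) = 2.255

d' = 2.26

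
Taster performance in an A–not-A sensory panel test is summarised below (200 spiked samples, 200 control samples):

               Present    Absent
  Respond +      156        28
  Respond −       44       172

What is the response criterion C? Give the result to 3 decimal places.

C = 0.154

H = 156/200 = 0.7800
FA = 28/200 = 0.1400
Φ⁻¹(H) = Φ⁻¹(0.7800) = 0.7722
Φ⁻¹(FA) = Φ⁻¹(0.1400) = -1.0803
c = −½·[z(H) + z(FA)] = −0.5 × (0.7722 + (-1.0803)) = 0.15405
c > 0: the taster has a conservative response bias.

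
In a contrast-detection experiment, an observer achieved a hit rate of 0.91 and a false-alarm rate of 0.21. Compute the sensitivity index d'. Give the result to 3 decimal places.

d' = 2.147

Φ⁻¹(0.91) = 1.3408, Φ⁻¹(0.21) = -0.8064
d' = z(H) − z(FA) = 1.3408 − (-0.8064) = 2.1472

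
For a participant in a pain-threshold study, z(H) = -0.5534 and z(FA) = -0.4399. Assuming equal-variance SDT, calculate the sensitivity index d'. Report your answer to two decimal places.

d' = -0.11

d' = z(H) − z(FA) = -0.5534 − (-0.4399) = -0.1135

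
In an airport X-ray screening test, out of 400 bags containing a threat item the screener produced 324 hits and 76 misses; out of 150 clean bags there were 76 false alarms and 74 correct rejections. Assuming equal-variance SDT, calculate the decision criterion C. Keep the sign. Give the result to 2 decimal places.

H = 324/400 = 0.8100
FA = 76/150 = 0.5067
z(0.8100) = 0.8779, z(0.5067) = 0.0168
c = −½·[z(H) + z(FA)] = −0.5 × (0.8779 + 0.0168) = -0.44735
c < 0: the screener has a liberal response bias.

C = -0.45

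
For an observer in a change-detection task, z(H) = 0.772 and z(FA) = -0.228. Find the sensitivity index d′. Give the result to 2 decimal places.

d′ = 1.00

d' = z(H) − z(FA) = 0.772 − (-0.228) = 1.000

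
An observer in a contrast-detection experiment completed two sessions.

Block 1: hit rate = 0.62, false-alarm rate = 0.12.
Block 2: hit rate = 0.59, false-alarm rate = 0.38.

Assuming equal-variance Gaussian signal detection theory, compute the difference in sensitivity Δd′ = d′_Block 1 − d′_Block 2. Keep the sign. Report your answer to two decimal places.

Block 1: z(0.62) = 0.305, z(0.12) = -1.175, d' = 1.480
Block 2: z(0.59) = 0.228, z(0.38) = -0.305, d' = 0.533
Δd' = d'_Block 1 − d'_Block 2 = 1.480 − 0.533 = 0.947
Block 1 has the higher sensitivity.

Δd′ = 0.95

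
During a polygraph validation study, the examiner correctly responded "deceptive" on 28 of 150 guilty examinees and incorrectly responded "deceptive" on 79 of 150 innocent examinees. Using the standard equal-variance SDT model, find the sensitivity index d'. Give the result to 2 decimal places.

H = 28/150 = 0.1867
FA = 79/150 = 0.5267
Φ⁻¹(H) = Φ⁻¹(0.1867) = -0.8901
Φ⁻¹(FA) = Φ⁻¹(0.5267) = 0.0670
d' = z(H) − z(FA) = -0.8901 − 0.0670 = -0.9571

d' = -0.96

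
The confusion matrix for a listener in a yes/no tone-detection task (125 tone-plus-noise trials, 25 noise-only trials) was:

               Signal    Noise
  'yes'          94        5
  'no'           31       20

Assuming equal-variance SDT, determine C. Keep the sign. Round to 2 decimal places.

H = 94/125 = 0.7520
FA = 5/25 = 0.2000
z(0.7520) = 0.6808, z(0.2000) = -0.8416
c = −½·[z(H) + z(FA)] = −0.5 × (0.6808 + (-0.8416)) = 0.0804

C = 0.08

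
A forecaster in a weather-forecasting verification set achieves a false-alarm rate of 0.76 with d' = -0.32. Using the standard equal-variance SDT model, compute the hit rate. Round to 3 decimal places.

hit rate = 0.650

z(false-alarm rate) = z(0.76) = 0.7063
z(H) = z(FA) + d' = 0.7063 + (-0.32) = 0.3863
hit rate = Φ(0.3863) = 0.6504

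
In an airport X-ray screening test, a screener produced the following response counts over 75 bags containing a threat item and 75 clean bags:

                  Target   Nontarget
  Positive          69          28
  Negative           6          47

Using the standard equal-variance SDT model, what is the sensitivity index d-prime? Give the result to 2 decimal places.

d-prime = 1.73

H = 69/75 = 0.9200
FA = 28/75 = 0.3733
z(H) = 1.405
z(FA) = -0.323
d' = z(H) − z(FA) = 1.405 − (-0.323) = 1.728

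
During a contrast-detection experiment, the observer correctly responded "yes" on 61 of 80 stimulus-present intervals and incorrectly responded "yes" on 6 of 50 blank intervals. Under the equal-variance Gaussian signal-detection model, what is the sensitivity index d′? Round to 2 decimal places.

d′ = 1.89

H = 61/80 = 0.7625
FA = 6/50 = 0.1200
z(H) = 0.714
z(FA) = -1.175
d' = z(H) − z(FA) = 0.714 − (-1.175) = 1.889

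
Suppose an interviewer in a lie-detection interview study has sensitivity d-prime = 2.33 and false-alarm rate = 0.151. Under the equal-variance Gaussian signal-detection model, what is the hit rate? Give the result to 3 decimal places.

z(false-alarm rate) = z(0.151) = -1.0322
z(H) = z(FA) + d' = -1.0322 + 2.33 = 1.2978
hit rate = Φ(1.2978) = 0.9028

hit rate = 0.903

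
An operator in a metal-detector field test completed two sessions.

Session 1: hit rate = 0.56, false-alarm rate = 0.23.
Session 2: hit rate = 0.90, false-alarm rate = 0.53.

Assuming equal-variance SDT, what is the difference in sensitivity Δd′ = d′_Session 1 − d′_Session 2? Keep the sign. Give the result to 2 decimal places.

Session 1: z(0.56) = 0.151, z(0.23) = -0.739, d' = 0.890
Session 2: z(0.90) = 1.282, z(0.53) = 0.075, d' = 1.207
Δd' = d'_Session 1 − d'_Session 2 = 0.890 − 1.207 = -0.317
Session 2 has the higher sensitivity.

Δd′ = -0.32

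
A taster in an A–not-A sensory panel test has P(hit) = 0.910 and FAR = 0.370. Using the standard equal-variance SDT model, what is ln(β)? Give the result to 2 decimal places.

Φ⁻¹(H) = 1.341
Φ⁻¹(FA) = -0.332
ln β = −½·[z(H)² − z(FA)²] = −0.5 × (1.798 − 0.110) = -0.844

ln β = -0.84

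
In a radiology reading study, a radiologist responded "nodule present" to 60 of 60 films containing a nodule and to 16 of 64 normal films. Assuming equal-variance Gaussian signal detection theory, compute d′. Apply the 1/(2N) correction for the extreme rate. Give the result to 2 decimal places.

d′ = 3.07

The hit rate is 60/60 = 1, so apply the 1/(2N) correction: H → 1 − 1/(2·60) = 0.99167.
z(H) = z(0.99167) = 2.394
z(FA) = z(0.25000) = -0.674
d' = 2.394 − (-0.674) = 3.068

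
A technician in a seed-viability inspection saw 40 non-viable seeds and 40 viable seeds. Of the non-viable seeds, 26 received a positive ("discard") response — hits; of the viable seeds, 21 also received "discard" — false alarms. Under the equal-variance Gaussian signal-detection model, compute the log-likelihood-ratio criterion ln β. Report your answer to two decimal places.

ln β = -0.07

H = 26/40 = 0.6500
FA = 21/40 = 0.5250
z(0.6500) = 0.385, z(0.5250) = 0.063
ln β = −½·[z(H)² − z(FA)²] = −0.5 × (0.148 − 0.004) = -0.072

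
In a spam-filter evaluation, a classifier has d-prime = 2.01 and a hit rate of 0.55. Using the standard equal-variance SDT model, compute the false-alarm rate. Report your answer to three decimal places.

false-alarm rate = 0.030

z(hit rate) = z(0.55) = 0.1257
z(FA) = z(H) − d' = 0.1257 − 2.01 = -1.8843
false-alarm rate = Φ(-1.8843) = 0.0298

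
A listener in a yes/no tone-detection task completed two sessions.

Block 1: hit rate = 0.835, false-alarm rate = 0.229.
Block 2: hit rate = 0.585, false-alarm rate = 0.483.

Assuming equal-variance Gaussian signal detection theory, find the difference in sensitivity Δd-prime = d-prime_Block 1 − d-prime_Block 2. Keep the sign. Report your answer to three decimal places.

Block 1: z(0.835) = 0.9741, z(0.229) = -0.7421, d' = 1.7162
Block 2: z(0.585) = 0.2147, z(0.483) = -0.0426, d' = 0.2573
Δd' = d'_Block 1 − d'_Block 2 = 1.7162 − 0.2573 = 1.4589
Block 1 has the higher sensitivity.

Δd-prime = 1.459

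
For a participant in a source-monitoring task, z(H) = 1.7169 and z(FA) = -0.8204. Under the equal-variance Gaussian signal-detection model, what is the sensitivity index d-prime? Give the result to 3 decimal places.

d-prime = 2.537

d' = z(H) − z(FA) = 1.7169 − (-0.8204) = 2.5373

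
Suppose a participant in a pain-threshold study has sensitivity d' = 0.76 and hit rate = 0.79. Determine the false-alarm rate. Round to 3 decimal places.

z(hit rate) = z(0.79) = 0.8064
z(FA) = z(H) − d' = 0.8064 − 0.76 = 0.0464
false-alarm rate = Φ(0.0464) = 0.5185

false-alarm rate = 0.519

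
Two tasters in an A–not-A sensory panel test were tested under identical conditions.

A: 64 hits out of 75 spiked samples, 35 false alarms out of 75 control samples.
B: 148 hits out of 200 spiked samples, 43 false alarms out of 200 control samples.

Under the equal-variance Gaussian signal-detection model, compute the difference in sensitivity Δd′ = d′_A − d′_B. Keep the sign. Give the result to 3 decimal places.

A: z(0.8533) = 1.0507, z(0.4667) = -0.0836, d' = 1.1343
B: z(0.7400) = 0.6433, z(0.2150) = -0.7892, d' = 1.4325
Δd' = d'_A − d'_B = 1.1343 − 1.4325 = -0.2982
B has the higher sensitivity.

Δd′ = -0.298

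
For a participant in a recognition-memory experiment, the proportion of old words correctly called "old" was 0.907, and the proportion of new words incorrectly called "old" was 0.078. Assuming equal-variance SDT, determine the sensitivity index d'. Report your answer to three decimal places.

d' = 2.741

z(H) = z(0.907) = 1.3225
z(FA) = z(0.078) = -1.4187
d' = z(H) − z(FA) = 1.3225 − (-1.4187) = 2.7412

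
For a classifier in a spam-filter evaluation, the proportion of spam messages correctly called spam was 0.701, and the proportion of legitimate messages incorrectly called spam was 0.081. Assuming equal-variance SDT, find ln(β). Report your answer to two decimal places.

z(0.701) = 0.527, z(0.081) = -1.398
ln β = −½·[z(H)² − z(FA)²] = −0.5 × (0.278 − 1.954) = 0.838

ln β = 0.84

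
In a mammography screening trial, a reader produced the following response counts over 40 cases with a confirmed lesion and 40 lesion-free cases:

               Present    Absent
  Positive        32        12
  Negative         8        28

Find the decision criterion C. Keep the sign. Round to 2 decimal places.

H = 32/40 = 0.8000
FA = 12/40 = 0.3000
Φ⁻¹(H) = Φ⁻¹(0.8000) = 0.842
Φ⁻¹(FA) = Φ⁻¹(0.3000) = -0.524
c = −½·[z(H) + z(FA)] = −0.5 × (0.842 + (-0.524)) = -0.159

C = -0.16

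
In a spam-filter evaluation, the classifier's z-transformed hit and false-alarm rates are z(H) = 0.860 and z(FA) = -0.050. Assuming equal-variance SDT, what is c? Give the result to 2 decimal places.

c = -0.41

c = −½·[z(H) + z(FA)] = −½·(0.860 + (-0.050)) = -0.405
c < 0: the classifier has a liberal response bias.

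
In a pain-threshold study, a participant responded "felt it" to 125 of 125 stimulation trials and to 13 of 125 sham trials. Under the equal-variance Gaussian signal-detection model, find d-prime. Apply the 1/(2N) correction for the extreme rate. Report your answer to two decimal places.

d-prime = 3.91

The hit rate is 125/125 = 1, so apply the 1/(2N) correction: H → 1 − 1/(2·125) = 0.99600.
z(H) = z(0.99600) = 2.652
z(FA) = z(0.10400) = -1.259
d' = 2.652 − (-1.259) = 3.911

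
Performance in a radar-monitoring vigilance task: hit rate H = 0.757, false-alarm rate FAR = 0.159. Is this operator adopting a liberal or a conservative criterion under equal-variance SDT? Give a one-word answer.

z(H) = 0.697, z(FA) = -0.999
c = −½·(z(H) + z(FA)) = 0.151
c > 0 → conservative criterion (biased toward responding “no”).

conservative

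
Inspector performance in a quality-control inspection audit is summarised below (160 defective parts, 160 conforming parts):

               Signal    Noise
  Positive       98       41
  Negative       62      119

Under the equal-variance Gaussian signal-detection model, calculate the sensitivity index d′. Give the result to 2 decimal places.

d′ = 0.94

H = 98/160 = 0.6125
FA = 41/160 = 0.2562
z(0.6125) = 0.2858, z(0.2562) = -0.6551
d' = z(H) − z(FA) = 0.2858 − (-0.6551) = 0.9409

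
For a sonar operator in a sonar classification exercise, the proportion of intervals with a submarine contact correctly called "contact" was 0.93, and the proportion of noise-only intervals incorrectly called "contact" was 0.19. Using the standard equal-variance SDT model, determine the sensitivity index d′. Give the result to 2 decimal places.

Φ⁻¹(H) = 1.4758
Φ⁻¹(FA) = -0.8779
d' = z(H) − z(FA) = 1.4758 − (-0.8779) = 2.3537

d′ = 2.35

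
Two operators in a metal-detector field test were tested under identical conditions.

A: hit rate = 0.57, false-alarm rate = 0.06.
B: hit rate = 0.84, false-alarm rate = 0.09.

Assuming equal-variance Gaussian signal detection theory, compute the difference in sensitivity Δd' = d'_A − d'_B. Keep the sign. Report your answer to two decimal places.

A: z(0.57) = 0.176, z(0.06) = -1.555, d' = 1.731
B: z(0.84) = 0.994, z(0.09) = -1.341, d' = 2.335
Δd' = d'_A − d'_B = 1.731 − 2.335 = -0.604
B has the higher sensitivity.

Δd' = -0.60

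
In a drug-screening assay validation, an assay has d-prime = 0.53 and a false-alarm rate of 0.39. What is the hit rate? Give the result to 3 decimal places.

z(false-alarm rate) = z(0.39) = -0.2793
z(H) = z(FA) + d' = -0.2793 + 0.53 = 0.2507
hit rate = Φ(0.2507) = 0.5990

hit rate = 0.599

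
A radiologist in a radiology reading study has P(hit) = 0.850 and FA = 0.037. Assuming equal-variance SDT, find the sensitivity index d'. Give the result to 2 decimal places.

z(0.850) = 1.0364, z(0.037) = -1.7866
d' = z(H) − z(FA) = 1.0364 − (-1.7866) = 2.8230

d' = 2.82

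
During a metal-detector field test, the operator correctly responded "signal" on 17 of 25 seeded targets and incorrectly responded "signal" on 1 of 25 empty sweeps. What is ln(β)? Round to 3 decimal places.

ln β = 1.423

H = 17/25 = 0.6800
FA = 1/25 = 0.0400
Φ⁻¹(H) = Φ⁻¹(0.6800) = 0.4677
Φ⁻¹(FA) = Φ⁻¹(0.0400) = -1.7507
ln β = −½·[z(H)² − z(FA)²] = −0.5 × (0.2187 − 3.0650) = 1.42315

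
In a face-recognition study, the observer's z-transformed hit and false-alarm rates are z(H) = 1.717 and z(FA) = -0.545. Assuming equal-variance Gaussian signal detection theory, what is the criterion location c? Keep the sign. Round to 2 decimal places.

c = −½·[z(H) + z(FA)] = −½·(1.717 + (-0.545)) = -0.586

c = -0.59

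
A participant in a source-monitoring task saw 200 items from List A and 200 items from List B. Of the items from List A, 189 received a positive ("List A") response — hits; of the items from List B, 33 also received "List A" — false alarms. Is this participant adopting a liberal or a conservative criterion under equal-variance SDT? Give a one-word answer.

z(H) = 1.598, z(FA) = -0.974
c = −½·(z(H) + z(FA)) = -0.312
c < 0 → liberal criterion (biased toward responding “yes”).

liberal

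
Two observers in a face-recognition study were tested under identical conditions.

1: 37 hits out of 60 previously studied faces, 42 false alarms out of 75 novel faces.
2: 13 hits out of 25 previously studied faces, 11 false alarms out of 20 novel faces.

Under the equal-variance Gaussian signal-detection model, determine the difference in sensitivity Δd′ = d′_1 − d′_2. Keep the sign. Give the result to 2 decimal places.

Δd′ = 0.22

1: z(0.6167) = 0.297, z(0.5600) = 0.151, d' = 0.146
2: z(0.5200) = 0.050, z(0.5500) = 0.126, d' = -0.076
Δd' = d'_1 − d'_2 = 0.146 − (-0.076) = 0.222
1 has the higher sensitivity.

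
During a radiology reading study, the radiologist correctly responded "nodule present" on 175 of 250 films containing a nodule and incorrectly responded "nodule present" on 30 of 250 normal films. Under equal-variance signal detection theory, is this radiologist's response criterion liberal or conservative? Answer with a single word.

z(H) = 0.524, z(FA) = -1.175
c = −½·(z(H) + z(FA)) = 0.3255
c > 0 → conservative criterion (biased toward responding “no”).

conservative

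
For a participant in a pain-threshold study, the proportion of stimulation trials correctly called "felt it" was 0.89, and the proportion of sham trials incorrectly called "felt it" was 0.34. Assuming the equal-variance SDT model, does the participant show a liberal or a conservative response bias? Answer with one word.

liberal

z(H) = 1.227, z(FA) = -0.412
c = −½·(z(H) + z(FA)) = -0.4075
c < 0 → liberal criterion (biased toward responding “yes”).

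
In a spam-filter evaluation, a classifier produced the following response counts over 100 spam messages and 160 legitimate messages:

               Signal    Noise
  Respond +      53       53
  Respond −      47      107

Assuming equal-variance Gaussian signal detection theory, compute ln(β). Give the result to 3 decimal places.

H = 53/100 = 0.5300
FA = 53/160 = 0.3312
z(H) = 0.0753
z(FA) = -0.4366
ln β = −½·[z(H)² − z(FA)²] = −0.5 × (0.0057 − 0.1906) = 0.09245

ln β = 0.092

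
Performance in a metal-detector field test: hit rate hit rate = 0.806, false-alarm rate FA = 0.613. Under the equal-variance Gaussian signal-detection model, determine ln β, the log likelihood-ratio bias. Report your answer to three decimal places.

z(0.806) = 0.8633, z(0.613) = 0.2871
ln β = −½·[z(H)² − z(FA)²] = −0.5 × (0.7453 − 0.0824) = -0.33145

ln β = -0.331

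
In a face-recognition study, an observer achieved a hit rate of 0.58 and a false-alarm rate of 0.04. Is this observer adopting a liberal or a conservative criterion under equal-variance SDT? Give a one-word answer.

conservative

z(H) = 0.202, z(FA) = -1.751
c = −½·(z(H) + z(FA)) = 0.7745
c > 0 → conservative criterion (biased toward responding “no”).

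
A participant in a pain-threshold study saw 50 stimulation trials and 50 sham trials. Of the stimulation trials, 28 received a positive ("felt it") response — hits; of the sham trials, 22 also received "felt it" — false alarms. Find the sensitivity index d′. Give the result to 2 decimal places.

H = 28/50 = 0.5600
FA = 22/50 = 0.4400
Φ⁻¹(H) = 0.1510
Φ⁻¹(FA) = -0.1510
d' = z(H) − z(FA) = 0.1510 − (-0.1510) = 0.3020

d′ = 0.30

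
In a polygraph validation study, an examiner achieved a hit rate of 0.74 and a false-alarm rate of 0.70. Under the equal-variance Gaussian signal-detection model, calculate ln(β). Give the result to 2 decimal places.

ln β = -0.07

Φ⁻¹(0.74) = 0.643, Φ⁻¹(0.70) = 0.524
ln β = −½·[z(H)² − z(FA)²] = −0.5 × (0.413 − 0.275) = -0.069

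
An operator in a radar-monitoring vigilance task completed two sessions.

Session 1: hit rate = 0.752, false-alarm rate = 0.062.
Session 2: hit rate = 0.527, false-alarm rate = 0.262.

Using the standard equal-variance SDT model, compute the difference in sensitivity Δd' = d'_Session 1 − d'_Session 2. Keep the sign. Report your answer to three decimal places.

Session 1: z(0.752) = 0.6808, z(0.062) = -1.5382, d' = 2.2190
Session 2: z(0.527) = 0.0677, z(0.262) = -0.6372, d' = 0.7049
Δd' = d'_Session 1 − d'_Session 2 = 2.2190 − 0.7049 = 1.5141
Session 1 has the higher sensitivity.

Δd' = 1.514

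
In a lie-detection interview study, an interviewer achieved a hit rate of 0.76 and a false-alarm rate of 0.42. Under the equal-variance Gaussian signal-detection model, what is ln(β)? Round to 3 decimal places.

z(0.76) = 0.7063, z(0.42) = -0.2019
ln β = −½·[z(H)² − z(FA)²] = −0.5 × (0.4989 − 0.0408) = -0.22905

ln β = -0.229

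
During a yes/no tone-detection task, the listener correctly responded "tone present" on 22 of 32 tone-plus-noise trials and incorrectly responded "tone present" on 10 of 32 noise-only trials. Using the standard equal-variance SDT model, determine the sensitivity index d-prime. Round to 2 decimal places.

H = 22/32 = 0.6875
FA = 10/32 = 0.3125
z(0.6875) = 0.489, z(0.3125) = -0.489
d' = z(H) − z(FA) = 0.489 − (-0.489) = 0.978

d-prime = 0.98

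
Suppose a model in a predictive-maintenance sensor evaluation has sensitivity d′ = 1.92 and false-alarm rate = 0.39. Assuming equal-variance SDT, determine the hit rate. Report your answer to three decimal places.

hit rate = 0.950

z(false-alarm rate) = z(0.39) = -0.2793
z(H) = z(FA) + d' = -0.2793 + 1.92 = 1.6407
hit rate = Φ(1.6407) = 0.9496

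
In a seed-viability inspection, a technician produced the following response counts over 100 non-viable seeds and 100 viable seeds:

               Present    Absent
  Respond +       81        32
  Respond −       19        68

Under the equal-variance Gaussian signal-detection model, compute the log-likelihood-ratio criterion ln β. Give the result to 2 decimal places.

ln β = -0.28

H = 81/100 = 0.8100
FA = 32/100 = 0.3200
Φ⁻¹(0.8100) = 0.878, Φ⁻¹(0.3200) = -0.468
ln β = −½·[z(H)² − z(FA)²] = −0.5 × (0.771 − 0.219) = -0.276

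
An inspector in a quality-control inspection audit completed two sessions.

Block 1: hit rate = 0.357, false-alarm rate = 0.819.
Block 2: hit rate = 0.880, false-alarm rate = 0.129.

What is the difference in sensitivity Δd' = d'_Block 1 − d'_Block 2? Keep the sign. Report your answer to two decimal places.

Δd' = -3.58

Block 1: z(0.357) = -0.366, z(0.819) = 0.912, d' = -1.278
Block 2: z(0.880) = 1.175, z(0.129) = -1.131, d' = 2.306
Δd' = d'_Block 1 − d'_Block 2 = -1.278 − 2.306 = -3.584
Block 2 has the higher sensitivity.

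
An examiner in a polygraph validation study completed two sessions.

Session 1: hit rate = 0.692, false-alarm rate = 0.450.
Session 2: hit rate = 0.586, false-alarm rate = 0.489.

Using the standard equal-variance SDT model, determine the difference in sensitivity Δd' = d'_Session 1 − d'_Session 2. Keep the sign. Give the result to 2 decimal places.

Session 1: z(0.692) = 0.502, z(0.450) = -0.126, d' = 0.628
Session 2: z(0.586) = 0.217, z(0.489) = -0.028, d' = 0.245
Δd' = d'_Session 1 − d'_Session 2 = 0.628 − 0.245 = 0.383
Session 1 has the higher sensitivity.

Δd' = 0.38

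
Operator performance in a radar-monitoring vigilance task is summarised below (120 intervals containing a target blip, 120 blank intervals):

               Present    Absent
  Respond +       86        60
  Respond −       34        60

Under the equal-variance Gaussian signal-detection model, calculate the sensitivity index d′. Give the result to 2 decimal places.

H = 86/120 = 0.7167
FA = 60/120 = 0.5000
Φ⁻¹(H) = Φ⁻¹(0.7167) = 0.573
Φ⁻¹(FA) = Φ⁻¹(0.5000) = 0.000
d' = z(H) − z(FA) = 0.573 − 0.000 = 0.573

d′ = 0.57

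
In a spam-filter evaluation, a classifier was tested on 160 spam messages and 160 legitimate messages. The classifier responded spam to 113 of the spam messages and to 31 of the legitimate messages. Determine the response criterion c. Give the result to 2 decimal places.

H = 113/160 = 0.7063
FA = 31/160 = 0.1938
z(H) = z(0.7063) = 0.543
z(FA) = z(0.1938) = -0.864
c = −½·[z(H) + z(FA)] = −0.5 × (0.543 + (-0.864)) = 0.1605
c > 0: the classifier has a conservative response bias.

c = 0.16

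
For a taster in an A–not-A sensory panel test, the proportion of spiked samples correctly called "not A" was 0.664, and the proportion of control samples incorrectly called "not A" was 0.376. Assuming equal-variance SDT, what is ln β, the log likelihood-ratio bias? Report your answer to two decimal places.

z(0.664) = 0.423, z(0.376) = -0.316
ln β = −½·[z(H)² − z(FA)²] = −0.5 × (0.179 − 0.100) = -0.0395

ln β = -0.04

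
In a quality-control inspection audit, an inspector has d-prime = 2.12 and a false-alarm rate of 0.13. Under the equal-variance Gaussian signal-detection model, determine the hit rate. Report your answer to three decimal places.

hit rate = 0.840

z(false-alarm rate) = z(0.13) = -1.1264
z(H) = z(FA) + d' = -1.1264 + 2.12 = 0.9936
hit rate = Φ(0.9936) = 0.8398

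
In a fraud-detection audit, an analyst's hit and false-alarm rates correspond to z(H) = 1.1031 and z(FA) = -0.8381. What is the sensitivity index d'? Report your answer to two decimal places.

d' = z(H) − z(FA) = 1.1031 − (-0.8381) = 1.9412

d' = 1.94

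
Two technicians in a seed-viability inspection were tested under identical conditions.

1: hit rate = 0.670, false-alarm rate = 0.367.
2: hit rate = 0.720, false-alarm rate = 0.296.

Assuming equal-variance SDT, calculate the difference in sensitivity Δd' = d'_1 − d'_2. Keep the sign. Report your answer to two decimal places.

Δd' = -0.34

1: z(0.670) = 0.440, z(0.367) = -0.340, d' = 0.780
2: z(0.720) = 0.583, z(0.296) = -0.536, d' = 1.119
Δd' = d'_1 − d'_2 = 0.780 − 1.119 = -0.339
2 has the higher sensitivity.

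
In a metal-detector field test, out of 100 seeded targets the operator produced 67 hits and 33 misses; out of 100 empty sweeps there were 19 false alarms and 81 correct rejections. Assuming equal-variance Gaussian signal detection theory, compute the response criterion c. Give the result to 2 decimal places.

c = 0.22

H = 67/100 = 0.6700
FA = 19/100 = 0.1900
z(H) = 0.4399
z(FA) = -0.8779
c = −½·[z(H) + z(FA)] = −0.5 × (0.4399 + (-0.8779)) = 0.2190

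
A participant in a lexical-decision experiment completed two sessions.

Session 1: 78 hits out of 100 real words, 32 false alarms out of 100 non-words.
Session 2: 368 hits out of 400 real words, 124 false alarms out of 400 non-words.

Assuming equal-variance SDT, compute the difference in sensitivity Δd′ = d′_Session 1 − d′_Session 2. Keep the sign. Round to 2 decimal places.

Session 1: z(0.7800) = 0.772, z(0.3200) = -0.468, d' = 1.240
Session 2: z(0.9200) = 1.405, z(0.3100) = -0.496, d' = 1.901
Δd' = d'_Session 1 − d'_Session 2 = 1.240 − 1.901 = -0.661
Session 2 has the higher sensitivity.

Δd′ = -0.66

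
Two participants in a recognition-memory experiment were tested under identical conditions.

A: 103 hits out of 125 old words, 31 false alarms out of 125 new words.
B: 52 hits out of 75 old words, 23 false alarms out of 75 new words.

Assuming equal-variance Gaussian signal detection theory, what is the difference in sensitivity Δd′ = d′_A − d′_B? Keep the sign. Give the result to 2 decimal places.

A: z(0.8240) = 0.931, z(0.2480) = -0.681, d' = 1.612
B: z(0.6933) = 0.505, z(0.3067) = -0.505, d' = 1.010
Δd' = d'_A − d'_B = 1.612 − 1.010 = 0.602
A has the higher sensitivity.

Δd′ = 0.60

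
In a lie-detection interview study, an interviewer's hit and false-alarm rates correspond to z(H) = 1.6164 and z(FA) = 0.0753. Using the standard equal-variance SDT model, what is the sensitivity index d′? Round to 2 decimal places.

d′ = 1.54

d' = z(H) − z(FA) = 1.6164 − 0.0753 = 1.5411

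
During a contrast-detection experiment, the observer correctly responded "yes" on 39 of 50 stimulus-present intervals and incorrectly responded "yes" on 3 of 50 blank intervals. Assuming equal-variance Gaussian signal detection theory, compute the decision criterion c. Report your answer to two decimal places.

c = 0.39

H = 39/50 = 0.7800
FA = 3/50 = 0.0600
Φ⁻¹(H) = Φ⁻¹(0.7800) = 0.772
Φ⁻¹(FA) = Φ⁻¹(0.0600) = -1.555
c = −½·[z(H) + z(FA)] = −0.5 × (0.772 + (-1.555)) = 0.3915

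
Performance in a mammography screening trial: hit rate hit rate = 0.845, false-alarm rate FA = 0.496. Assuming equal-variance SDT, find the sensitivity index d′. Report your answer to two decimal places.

z(0.845) = 1.015, z(0.496) = -0.010
d' = z(H) − z(FA) = 1.015 − (-0.010) = 1.025

d′ = 1.03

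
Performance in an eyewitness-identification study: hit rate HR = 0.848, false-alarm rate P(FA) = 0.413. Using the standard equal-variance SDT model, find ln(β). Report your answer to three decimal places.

ln β = -0.504

z(H) = z(0.848) = 1.0279
z(FA) = z(0.413) = -0.2198
ln β = −½·[z(H)² − z(FA)²] = −0.5 × (1.0566 − 0.0483) = -0.50415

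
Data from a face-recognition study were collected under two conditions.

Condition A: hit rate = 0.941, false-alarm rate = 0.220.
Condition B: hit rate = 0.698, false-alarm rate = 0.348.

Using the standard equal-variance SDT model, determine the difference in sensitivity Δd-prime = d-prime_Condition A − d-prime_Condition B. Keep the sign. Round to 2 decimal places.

Condition A: z(0.941) = 1.563, z(0.220) = -0.772, d' = 2.335
Condition B: z(0.698) = 0.519, z(0.348) = -0.391, d' = 0.910
Δd' = d'_Condition A − d'_Condition B = 2.335 − 0.910 = 1.425
Condition A has the higher sensitivity.

Δd-prime = 1.43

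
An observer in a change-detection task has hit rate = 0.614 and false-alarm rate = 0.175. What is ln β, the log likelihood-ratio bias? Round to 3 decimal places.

z(H) = z(0.614) = 0.2898
z(FA) = z(0.175) = -0.9346
ln β = −½·[z(H)² − z(FA)²] = −0.5 × (0.0840 − 0.8735) = 0.39475

ln β = 0.395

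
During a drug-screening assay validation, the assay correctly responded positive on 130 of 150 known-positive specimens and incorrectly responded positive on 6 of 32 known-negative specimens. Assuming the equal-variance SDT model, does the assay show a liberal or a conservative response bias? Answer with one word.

z(H) = 1.111, z(FA) = -0.887
c = −½·(z(H) + z(FA)) = -0.112
c < 0 → liberal criterion (biased toward responding “yes”).

liberal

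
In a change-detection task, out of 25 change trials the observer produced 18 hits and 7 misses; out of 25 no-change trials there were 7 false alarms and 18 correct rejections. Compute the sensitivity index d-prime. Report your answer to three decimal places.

d-prime = 1.166

H = 18/25 = 0.7200
FA = 7/25 = 0.2800
z(H) = z(0.7200) = 0.5828
z(FA) = z(0.2800) = -0.5828
d' = z(H) − z(FA) = 0.5828 − (-0.5828) = 1.1656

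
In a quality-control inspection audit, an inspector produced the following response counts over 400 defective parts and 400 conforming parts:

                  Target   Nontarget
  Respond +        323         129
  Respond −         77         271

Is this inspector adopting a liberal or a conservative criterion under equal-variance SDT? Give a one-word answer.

z(H) = 0.869, z(FA) = -0.461
c = −½·(z(H) + z(FA)) = -0.204
c < 0 → liberal criterion (biased toward responding “yes”).

liberal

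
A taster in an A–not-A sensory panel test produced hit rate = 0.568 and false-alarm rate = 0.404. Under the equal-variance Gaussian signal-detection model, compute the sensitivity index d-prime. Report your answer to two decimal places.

d-prime = 0.41

Φ⁻¹(0.568) = 0.1713, Φ⁻¹(0.404) = -0.2430
d' = z(H) − z(FA) = 0.1713 − (-0.2430) = 0.4143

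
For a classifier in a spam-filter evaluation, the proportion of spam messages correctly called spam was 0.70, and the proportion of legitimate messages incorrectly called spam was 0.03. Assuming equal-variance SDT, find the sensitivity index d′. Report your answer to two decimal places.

z(0.70) = 0.5244, z(0.03) = -1.8808
d' = z(H) − z(FA) = 0.5244 − (-1.8808) = 2.4052

d′ = 2.41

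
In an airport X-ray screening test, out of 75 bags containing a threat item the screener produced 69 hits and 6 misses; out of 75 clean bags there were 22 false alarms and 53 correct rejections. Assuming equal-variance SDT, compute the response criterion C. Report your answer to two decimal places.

C = -0.43

H = 69/75 = 0.9200
FA = 22/75 = 0.2933
Φ⁻¹(H) = 1.4051
Φ⁻¹(FA) = -0.5438
c = −½·[z(H) + z(FA)] = −0.5 × (1.4051 + (-0.5438)) = -0.43065
c < 0: the screener has a liberal response bias.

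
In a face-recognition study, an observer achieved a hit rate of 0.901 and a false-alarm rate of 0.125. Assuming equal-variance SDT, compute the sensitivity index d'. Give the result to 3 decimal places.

Φ⁻¹(0.901) = 1.2873, Φ⁻¹(0.125) = -1.1503
d' = z(H) − z(FA) = 1.2873 − (-1.1503) = 2.4376

d' = 2.438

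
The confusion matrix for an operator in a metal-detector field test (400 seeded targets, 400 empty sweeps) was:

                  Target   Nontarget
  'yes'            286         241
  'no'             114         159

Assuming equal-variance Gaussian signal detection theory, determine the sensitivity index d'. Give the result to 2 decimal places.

d' = 0.31

H = 286/400 = 0.7150
FA = 241/400 = 0.6025
z(H) = 0.5681
z(FA) = 0.2598
d' = z(H) − z(FA) = 0.5681 − 0.2598 = 0.3083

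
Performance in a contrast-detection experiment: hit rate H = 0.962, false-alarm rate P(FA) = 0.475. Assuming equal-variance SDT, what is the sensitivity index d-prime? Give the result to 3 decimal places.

z(H) = z(0.962) = 1.7744
z(FA) = z(0.475) = -0.0627
d' = z(H) − z(FA) = 1.7744 − (-0.0627) = 1.8371

d-prime = 1.837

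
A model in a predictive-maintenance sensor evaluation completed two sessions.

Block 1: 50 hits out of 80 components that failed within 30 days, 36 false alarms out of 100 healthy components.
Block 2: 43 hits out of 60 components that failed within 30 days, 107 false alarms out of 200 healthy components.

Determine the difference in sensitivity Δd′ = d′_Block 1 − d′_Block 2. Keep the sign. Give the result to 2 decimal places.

Block 1: z(0.6250) = 0.319, z(0.3600) = -0.358, d' = 0.677
Block 2: z(0.7167) = 0.573, z(0.5350) = 0.088, d' = 0.485
Δd' = d'_Block 1 − d'_Block 2 = 0.677 − 0.485 = 0.192
Block 1 has the higher sensitivity.

Δd′ = 0.19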